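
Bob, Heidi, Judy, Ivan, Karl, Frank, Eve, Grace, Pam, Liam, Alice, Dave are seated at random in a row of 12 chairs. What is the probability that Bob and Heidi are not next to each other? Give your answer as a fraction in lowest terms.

5/6

There are 12! = 479001600 arrangements.
Arrangements with Bob and Heidi adjacent: 2·11! = 79833600.
So not adjacent: 479001600 − 79833600 = 399168000, probability 399168000/479001600 = 5/6.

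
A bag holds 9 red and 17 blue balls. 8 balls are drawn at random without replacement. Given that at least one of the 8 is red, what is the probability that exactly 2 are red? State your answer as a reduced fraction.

3808/13145

Work in counts. Selections with at least one red: C(26,8) − C(17,8) = 1562275 − 24310 = 1537965.
Of those, selections where exactly 2 are red: C(9,2)·C(17,6) = 36·12376 = 445536.
Conditional probability = 445536/1537965 = 3808/13145.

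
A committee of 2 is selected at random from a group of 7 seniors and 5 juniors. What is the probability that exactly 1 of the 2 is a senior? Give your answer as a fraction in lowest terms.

The sample space is all 2-subsets of the 12: C(12,2) = 66.
Selections with exactly 1 senior: choose 1 of the 7 seniors and 1 of the 5 juniors, C(7,1)·C(5,1) = 7·5 = 35.
Probability = 35/66.

35/66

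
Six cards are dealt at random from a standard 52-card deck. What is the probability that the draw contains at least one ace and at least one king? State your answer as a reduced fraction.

718637/5089630

There are C(52,6) = 20358520 possible draws.
By inclusion-exclusion on the complements, draws missing all aces or all kings: C(48,6) + C(48,6) − C(44,6) = 12271512 + 12271512 − 7059052 = 17483972.
So draws with at least one of each: 20358520 − 17483972 = 2874548, probability 2874548/20358520 = 718637/5089630.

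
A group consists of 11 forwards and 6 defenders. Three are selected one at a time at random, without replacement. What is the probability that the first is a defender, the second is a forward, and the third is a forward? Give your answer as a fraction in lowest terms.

11/68

Multiply the conditional probabilities at each draw: 6/17 · 11/16 · 10/15 = 660/4080 = 11/68.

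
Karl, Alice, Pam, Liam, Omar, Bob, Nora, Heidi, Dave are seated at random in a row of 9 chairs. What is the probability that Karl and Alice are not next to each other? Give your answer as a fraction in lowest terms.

7/9

There are 9! = 362880 arrangements.
Arrangements with Karl and Alice adjacent: 2·8! = 80640.
So not adjacent: 362880 − 80640 = 282240, probability 282240/362880 = 7/9.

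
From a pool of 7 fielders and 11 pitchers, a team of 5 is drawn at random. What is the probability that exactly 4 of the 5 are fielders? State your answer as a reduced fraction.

Total number of selections: C(18,5) = 8568.
Selections with exactly 4 fielders: choose 4 of the 7 fielders and 1 of the 11 pitchers, C(7,4)·C(11,1) = 35·11 = 385.
Probability = 385/8568 = 55/1224.

55/1224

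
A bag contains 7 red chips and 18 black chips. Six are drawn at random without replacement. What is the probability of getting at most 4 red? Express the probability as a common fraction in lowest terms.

459/460

There are C(25,6) = 177100 ways to choose the 6.
Count the complement (more than 4 red): C(7,5)·C(18,1) + C(7,6)·C(18,0) = 378 + 7 = 385.
Probability = 1 − 385/177100 = 176715/177100 = 459/460.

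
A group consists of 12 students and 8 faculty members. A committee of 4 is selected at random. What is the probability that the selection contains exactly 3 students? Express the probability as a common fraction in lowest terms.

352/969

The sample space is all 4-subsets of the 20: C(20,4) = 4845.
Selections with exactly 3 students: choose 3 of the 12 students and 1 of the 8 faculty members, C(12,3)·C(8,1) = 220·8 = 1760.
Probability = 1760/4845 = 352/969.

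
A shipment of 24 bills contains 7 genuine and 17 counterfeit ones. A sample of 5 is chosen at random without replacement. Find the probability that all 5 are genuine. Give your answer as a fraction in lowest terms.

There are C(24,5) = 42504 possible selections.
Selections with all genuine: C(7,5) = 21.
Probability = 21/42504 = 1/2024.

1/2024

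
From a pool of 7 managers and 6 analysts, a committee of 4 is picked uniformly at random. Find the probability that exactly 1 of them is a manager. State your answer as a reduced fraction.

28/143

The sample space is all 4-subsets of the 13: C(13,4) = 715.
Selections with exactly 1 manager: choose 1 of the 7 managers and 3 of the 6 analysts, C(7,1)·C(6,3) = 7·20 = 140.
Probability = 140/715 = 28/143.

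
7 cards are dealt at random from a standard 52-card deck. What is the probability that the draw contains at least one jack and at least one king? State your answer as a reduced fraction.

3105873/16723070

There are C(52,7) = 133784560 possible draws.
By inclusion-exclusion on the complements, draws missing all jacks or all kings: C(48,7) + C(48,7) − C(44,7) = 73629072 + 73629072 − 38320568 = 108937576.
So draws with at least one of each: 133784560 − 108937576 = 24846984, probability 24846984/133784560 = 3105873/16723070.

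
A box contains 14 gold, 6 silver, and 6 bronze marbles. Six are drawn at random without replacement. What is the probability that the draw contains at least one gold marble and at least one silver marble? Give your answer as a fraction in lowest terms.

27221/32890

There are C(26,6) = 230230 possible draws.
By inclusion-exclusion on the complements, draws missing all gold or all silver: C(12,6) + C(20,6) − C(6,6) = 924 + 38760 − 1 = 39683.
So draws with at least one of each: 230230 − 39683 = 190547, probability 190547/230230 = 27221/32890.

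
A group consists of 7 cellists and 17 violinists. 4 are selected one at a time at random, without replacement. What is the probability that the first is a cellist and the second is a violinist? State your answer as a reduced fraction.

119/552

Multiply the conditional probabilities at each draw: 7/24 · 17/23 = 119/552.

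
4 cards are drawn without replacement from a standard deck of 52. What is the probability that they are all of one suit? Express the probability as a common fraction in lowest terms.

44/4165

There are C(52,4) = 270725 possible 4-card hands.
Hands of one suit: 4 suits × C(13,4) = 4·715 = 2860.
Probability = 2860/270725 = 44/4165.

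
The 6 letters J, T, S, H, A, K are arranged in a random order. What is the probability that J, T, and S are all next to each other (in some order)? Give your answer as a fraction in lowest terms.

1/5

There are 6! = 720 arrangements.
Treat the three as one block: 4! placements × 3! orders within the block = 24·6 = 144.
Probability = 144/720 = 1/5.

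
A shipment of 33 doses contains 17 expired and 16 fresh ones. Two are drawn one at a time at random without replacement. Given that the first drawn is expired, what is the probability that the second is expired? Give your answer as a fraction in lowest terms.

After removing one expired, 32 remain: 16 expired and 16 fresh.
So the probability the next is expired is 16/32 = 1/2.

1/2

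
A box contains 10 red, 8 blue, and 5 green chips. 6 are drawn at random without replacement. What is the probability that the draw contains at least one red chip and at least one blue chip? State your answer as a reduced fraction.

8566/9177

There are C(23,6) = 100947 possible draws.
By inclusion-exclusion on the complements, draws missing all red or all blue: C(13,6) + C(15,6) − C(5,6) = 1716 + 5005 − 0 = 6721.
So draws with at least one of each: 100947 − 6721 = 94226, probability 94226/100947 = 8566/9177.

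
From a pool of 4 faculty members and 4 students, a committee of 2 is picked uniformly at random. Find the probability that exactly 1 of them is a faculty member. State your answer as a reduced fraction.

There are C(8,2) = 28 ways to choose 2 from 8.
Selections with exactly 1 faculty member: choose 1 of the 4 faculty members and 1 of the 4 students, C(4,1)·C(4,1) = 4·4 = 16.
Probability = 16/28 = 4/7.

4/7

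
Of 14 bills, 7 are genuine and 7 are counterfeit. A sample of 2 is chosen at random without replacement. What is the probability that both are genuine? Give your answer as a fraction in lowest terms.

There are C(14,2) = 91 possible selections.
Selections with all genuine: C(7,2) = 21.
Probability = 21/91 = 3/13.

3/13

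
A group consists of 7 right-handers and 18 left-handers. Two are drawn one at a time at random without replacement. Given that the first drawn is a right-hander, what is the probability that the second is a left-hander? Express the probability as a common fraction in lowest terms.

3/4

After removing one right-hander, 24 remain: 6 right-handers and 18 left-handers.
So the probability the next is a left-hander is 18/24 = 3/4.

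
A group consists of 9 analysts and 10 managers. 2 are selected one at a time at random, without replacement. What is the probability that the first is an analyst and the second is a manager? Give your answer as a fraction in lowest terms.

Multiply the conditional probabilities at each draw: 9/19 · 10/18 = 90/342 = 5/19.

5/19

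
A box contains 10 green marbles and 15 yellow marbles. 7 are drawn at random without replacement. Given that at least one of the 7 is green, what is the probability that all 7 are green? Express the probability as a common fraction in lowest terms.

24/94853

Work in counts. Selections with at least one green: C(25,7) − C(15,7) = 480700 − 6435 = 474265.
Of those, selections where all 7 are green: C(10,7) = 120.
Conditional probability = 120/474265 = 24/94853.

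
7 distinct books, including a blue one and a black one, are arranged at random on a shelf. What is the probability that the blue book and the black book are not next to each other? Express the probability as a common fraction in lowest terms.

5/7

There are 7! = 5040 arrangements.
Arrangements with the blue book and the black book adjacent: 2·6! = 1440.
So not adjacent: 5040 − 1440 = 3600, probability 3600/5040 = 5/7.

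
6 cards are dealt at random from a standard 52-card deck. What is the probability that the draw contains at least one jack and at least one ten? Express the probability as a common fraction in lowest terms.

There are C(52,6) = 20358520 possible draws.
By inclusion-exclusion on the complements, draws missing all jacks or all tens: C(48,6) + C(48,6) − C(44,6) = 12271512 + 12271512 − 7059052 = 17483972.
So draws with at least one of each: 20358520 − 17483972 = 2874548, probability 2874548/20358520 = 718637/5089630.

718637/5089630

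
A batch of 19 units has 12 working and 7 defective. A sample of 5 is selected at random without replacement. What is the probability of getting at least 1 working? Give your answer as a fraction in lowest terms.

3869/3876

There are C(19,5) = 11628 ways to choose the 5.
Favorable selections (at least 1 working): C(12,1)·C(7,4) + C(12,2)·C(7,3) + C(12,3)·C(7,2) + C(12,4)·C(7,1) + C(12,5)·C(7,0) = 420 + 2310 + 4620 + 3465 + 792 = 11607.
Probability = 11607/11628 = 3869/3876.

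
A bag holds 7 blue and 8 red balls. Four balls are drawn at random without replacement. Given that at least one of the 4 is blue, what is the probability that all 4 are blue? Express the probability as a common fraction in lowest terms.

Work in counts. Selections with at least one blue: C(15,4) − C(8,4) = 1365 − 70 = 1295.
Of those, selections where all 4 are blue: C(7,4) = 35.
Conditional probability = 35/1295 = 1/37.

1/37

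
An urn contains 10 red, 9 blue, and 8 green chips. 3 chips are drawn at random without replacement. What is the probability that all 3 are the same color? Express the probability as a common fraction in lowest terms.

4/45

There are C(27,3) = 2925 ways to draw 3 chips.
All same color: C(10,3) + C(9,3) + C(8,3) = 120 + 84 + 56 = 260.
Probability = 260/2925 = 4/45.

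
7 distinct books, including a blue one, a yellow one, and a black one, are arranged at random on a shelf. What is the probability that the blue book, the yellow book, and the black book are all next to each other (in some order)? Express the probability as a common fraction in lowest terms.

1/7

There are 7! = 5040 arrangements.
Treat the three as one block: 5! placements × 3! orders within the block = 120·6 = 720.
Probability = 720/5040 = 1/7.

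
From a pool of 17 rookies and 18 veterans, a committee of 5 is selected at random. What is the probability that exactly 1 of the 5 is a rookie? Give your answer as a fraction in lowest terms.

Total number of selections: C(35,5) = 324632.
Selections with exactly 1 rookie: choose 1 of the 17 rookies and 4 of the 18 veterans, C(17,1)·C(18,4) = 17·3060 = 52020.
Probability = 52020/324632 = 765/4774.

765/4774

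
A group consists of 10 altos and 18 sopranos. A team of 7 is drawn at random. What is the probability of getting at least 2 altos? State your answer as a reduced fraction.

Total selections: C(28,7) = 1184040.
Count the complement (fewer than 2 altos): C(10,0)·C(18,7) + C(10,1)·C(18,6) = 31824 + 185640 = 217464.
Probability = 1 − 217464/1184040 = 966576/1184040 = 3098/3795.

3098/3795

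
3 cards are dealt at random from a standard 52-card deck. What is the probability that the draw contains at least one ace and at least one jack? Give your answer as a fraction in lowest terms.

188/5525

There are C(52,3) = 22100 possible draws.
By inclusion-exclusion on the complements, draws missing all aces or all jacks: C(48,3) + C(48,3) − C(44,3) = 17296 + 17296 − 13244 = 21348.
So draws with at least one of each: 22100 − 21348 = 752, probability 752/22100 = 188/5525.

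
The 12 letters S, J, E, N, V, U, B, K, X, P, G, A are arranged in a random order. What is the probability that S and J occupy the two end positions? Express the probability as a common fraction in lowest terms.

1/66

There are 12! = 479001600 arrangements.
Place S and J at the ends in 2 ways, arrange the remaining 10 in 10! = 3628800 ways: 2·3628800 = 7257600.
Probability = 7257600/479001600 = 1/66.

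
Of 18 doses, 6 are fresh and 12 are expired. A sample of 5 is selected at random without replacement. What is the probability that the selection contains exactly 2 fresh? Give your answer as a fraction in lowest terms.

275/714

The sample space is all 5-subsets of the 18: C(18,5) = 8568.
Selections with exactly 2 fresh: choose 2 of the 6 fresh and 3 of the 12 expired, C(6,2)·C(12,3) = 15·220 = 3300.
Probability = 3300/8568 = 275/714.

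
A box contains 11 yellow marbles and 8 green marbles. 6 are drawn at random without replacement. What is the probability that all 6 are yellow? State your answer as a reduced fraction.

There are C(19,6) = 27132 possible selections.
Selections with all yellow: C(11,6) = 462.
Probability = 462/27132 = 11/646.

11/646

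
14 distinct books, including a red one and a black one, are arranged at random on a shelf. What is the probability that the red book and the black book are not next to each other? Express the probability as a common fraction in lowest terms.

There are 14! = 87178291200 arrangements.
Arrangements with the red book and the black book adjacent: 2·13! = 12454041600.
So not adjacent: 87178291200 − 12454041600 = 74724249600, probability 74724249600/87178291200 = 6/7.

6/7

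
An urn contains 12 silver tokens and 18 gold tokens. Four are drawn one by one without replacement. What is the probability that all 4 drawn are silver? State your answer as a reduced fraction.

11/609

Multiply the conditional probabilities at each draw: 12/30 · 11/29 · 10/28 · 9/27 = 11880/657720 = 11/609.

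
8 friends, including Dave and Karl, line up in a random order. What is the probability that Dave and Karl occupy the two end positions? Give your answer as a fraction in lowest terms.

1/28

There are 8! = 40320 arrangements.
Place Dave and Karl at the ends in 2 ways, arrange the remaining 6 in 6! = 720 ways: 2·720 = 1440.
Probability = 1440/40320 = 1/28.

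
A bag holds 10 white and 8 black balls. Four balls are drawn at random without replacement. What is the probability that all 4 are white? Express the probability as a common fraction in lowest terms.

7/102

There are C(18,4) = 3060 possible selections.
Selections with all white: C(10,4) = 210.
Probability = 210/3060 = 7/102.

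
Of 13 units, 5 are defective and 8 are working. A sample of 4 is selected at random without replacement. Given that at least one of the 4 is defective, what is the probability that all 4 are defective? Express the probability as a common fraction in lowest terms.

1/129

Work in counts. Selections with at least one defective: C(13,4) − C(8,4) = 715 − 70 = 645.
Of those, selections where all 4 are defective: C(5,4) = 5.
Conditional probability = 5/645 = 1/129.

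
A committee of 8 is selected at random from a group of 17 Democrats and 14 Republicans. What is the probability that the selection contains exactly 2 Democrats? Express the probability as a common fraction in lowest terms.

10472/202275

Total number of selections: C(31,8) = 7888725.
Selections with exactly 2 Democrats: choose 2 of the 17 Democrats and 6 of the 14 Republicans, C(17,2)·C(14,6) = 136·3003 = 408408.
Probability = 408408/7888725 = 10472/202275.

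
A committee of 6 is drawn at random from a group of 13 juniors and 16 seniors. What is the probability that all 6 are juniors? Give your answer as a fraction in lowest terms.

11/3045

There are C(29,6) = 475020 possible selections.
Selections with all juniors: C(13,6) = 1716.
Probability = 1716/475020 = 11/3045.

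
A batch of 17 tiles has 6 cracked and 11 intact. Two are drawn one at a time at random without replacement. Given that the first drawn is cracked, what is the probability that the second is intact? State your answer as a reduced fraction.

11/16

After removing one cracked, 16 remain: 5 cracked and 11 intact.
So the probability the next is intact is 11/16.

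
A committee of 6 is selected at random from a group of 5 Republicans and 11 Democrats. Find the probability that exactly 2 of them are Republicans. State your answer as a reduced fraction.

75/182

Total number of selections: C(16,6) = 8008.
Selections with exactly 2 Republicans: choose 2 of the 5 Republicans and 4 of the 11 Democrats, C(5,2)·C(11,4) = 10·330 = 3300.
Probability = 3300/8008 = 75/182.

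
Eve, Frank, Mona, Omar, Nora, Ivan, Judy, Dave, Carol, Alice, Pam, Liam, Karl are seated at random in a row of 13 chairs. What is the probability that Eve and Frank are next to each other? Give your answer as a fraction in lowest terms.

2/13

There are 13! = 6227020800 arrangements.
Treat Eve and Frank as a block: 12! arrangements of the blocks × 2 orders within the block = 2·479001600 = 958003200.
Probability = 958003200/6227020800 = 2/13.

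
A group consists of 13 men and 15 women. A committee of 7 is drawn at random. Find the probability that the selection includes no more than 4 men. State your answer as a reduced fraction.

Total selections: C(28,7) = 1184040.
Count the complement (more than 4 men): C(13,5)·C(15,2) + C(13,6)·C(15,1) + C(13,7)·C(15,0) = 135135 + 25740 + 1716 = 162591.
Probability = 1 − 162591/1184040 = 1021449/1184040 = 2381/2760.

2381/2760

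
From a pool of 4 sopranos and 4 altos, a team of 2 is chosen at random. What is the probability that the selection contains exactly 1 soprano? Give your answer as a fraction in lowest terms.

4/7

The sample space is all 2-subsets of the 8: C(8,2) = 28.
Selections with exactly 1 soprano: choose 1 of the 4 sopranos and 1 of the 4 altos, C(4,1)·C(4,1) = 4·4 = 16.
Probability = 16/28 = 4/7.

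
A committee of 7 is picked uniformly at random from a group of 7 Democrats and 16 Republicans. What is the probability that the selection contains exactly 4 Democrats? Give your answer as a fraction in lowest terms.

The sample space is all 7-subsets of the 23: C(23,7) = 245157.
Selections with exactly 4 Democrats: choose 4 of the 7 Democrats and 3 of the 16 Republicans, C(7,4)·C(16,3) = 35·560 = 19600.
Probability = 19600/245157.

19600/245157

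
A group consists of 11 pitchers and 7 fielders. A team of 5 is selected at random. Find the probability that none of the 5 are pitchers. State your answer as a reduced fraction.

1/408

There are C(18,5) = 8568 possible selections.
Selections with no pitchers (all fielders): C(7,5) = 21.
Probability = 21/8568 = 1/408.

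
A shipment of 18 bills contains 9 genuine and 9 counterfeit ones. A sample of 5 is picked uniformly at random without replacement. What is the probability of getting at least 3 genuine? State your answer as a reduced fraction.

There are C(18,5) = 8568 ways to choose the 5.
Favorable selections (at least 3 genuine): C(9,3)·C(9,2) + C(9,4)·C(9,1) + C(9,5)·C(9,0) = 3024 + 1134 + 126 = 4284.
Probability = 4284/8568 = 1/2.

1/2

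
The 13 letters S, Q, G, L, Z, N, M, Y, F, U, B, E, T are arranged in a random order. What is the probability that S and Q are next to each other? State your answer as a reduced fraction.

2/13

There are 13! = 6227020800 arrangements.
Treat S and Q as a block: 12! arrangements of the blocks × 2 orders within the block = 2·479001600 = 958003200.
Probability = 958003200/6227020800 = 2/13.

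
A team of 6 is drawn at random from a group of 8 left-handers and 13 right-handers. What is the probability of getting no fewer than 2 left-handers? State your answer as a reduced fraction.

503/646

There are C(21,6) = 54264 ways to choose the 6.
Count the complement (fewer than 2 left-handers): C(8,0)·C(13,6) + C(8,1)·C(13,5) = 1716 + 10296 = 12012.
Probability = 1 − 12012/54264 = 42252/54264 = 503/646.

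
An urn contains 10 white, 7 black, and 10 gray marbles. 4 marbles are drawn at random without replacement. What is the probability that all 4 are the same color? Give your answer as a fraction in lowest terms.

7/270

There are C(27,4) = 17550 ways to draw 4 marbles.
All same color: C(10,4) + C(7,4) + C(10,4) = 210 + 35 + 210 = 455.
Probability = 455/17550 = 7/270.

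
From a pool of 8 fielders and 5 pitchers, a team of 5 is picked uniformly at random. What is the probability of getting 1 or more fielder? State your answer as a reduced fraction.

1286/1287

There are C(13,5) = 1287 ways to choose the 5.
The complement is all 5 are pitchers: C(5,5) = 1.
Probability = 1 − 1/1287 = 1286/1287.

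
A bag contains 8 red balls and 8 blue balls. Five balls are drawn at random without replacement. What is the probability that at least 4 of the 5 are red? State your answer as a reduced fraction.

11/78

Total selections: C(16,5) = 4368.
Favorable selections (at least 4 red): C(8,4)·C(8,1) + C(8,5)·C(8,0) = 560 + 56 = 616.
Probability = 616/4368 = 11/78.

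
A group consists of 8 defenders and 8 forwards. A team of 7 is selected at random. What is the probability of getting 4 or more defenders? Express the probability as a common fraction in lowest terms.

There are C(16,7) = 11440 ways to choose the 7.
Favorable selections (4 or more defenders): C(8,4)·C(8,3) + C(8,5)·C(8,2) + C(8,6)·C(8,1) + C(8,7)·C(8,0) = 3920 + 1568 + 224 + 8 = 5720.
Probability = 5720/11440 = 1/2.

1/2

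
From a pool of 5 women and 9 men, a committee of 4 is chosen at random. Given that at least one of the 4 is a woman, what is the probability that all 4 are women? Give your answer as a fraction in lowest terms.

Work in counts. Selections with at least one woman: C(14,4) − C(9,4) = 1001 − 126 = 875.
Of those, selections where all 4 are women: C(5,4) = 5.
Conditional probability = 5/875 = 1/175.

1/175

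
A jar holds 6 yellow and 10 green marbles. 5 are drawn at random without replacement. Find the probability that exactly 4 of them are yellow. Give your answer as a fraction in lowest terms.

25/728

Total number of selections: C(16,5) = 4368.
Selections with exactly 4 yellow: choose 4 of the 6 yellow and 1 of the 10 green, C(6,4)·C(10,1) = 15·10 = 150.
Probability = 150/4368 = 25/728.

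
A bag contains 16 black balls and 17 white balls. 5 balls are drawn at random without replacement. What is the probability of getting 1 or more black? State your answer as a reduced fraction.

Total selections: C(33,5) = 237336.
The complement is all 5 are white: C(17,5) = 6188.
Probability = 1 − 6188/237336 = 231148/237336 = 57787/59334.

57787/59334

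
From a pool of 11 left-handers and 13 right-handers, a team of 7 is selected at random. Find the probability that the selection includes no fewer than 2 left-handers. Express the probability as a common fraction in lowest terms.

411/437

There are C(24,7) = 346104 ways to choose the 7.
Favorable selections (no fewer than 2 left-handers): C(11,2)·C(13,5) + C(11,3)·C(13,4) + C(11,4)·C(13,3) + C(11,5)·C(13,2) + C(11,6)·C(13,1) + C(11,7)·C(13,0) = 70785 + 117975 + 94380 + 36036 + 6006 + 330 = 325512.
Probability = 325512/346104 = 411/437.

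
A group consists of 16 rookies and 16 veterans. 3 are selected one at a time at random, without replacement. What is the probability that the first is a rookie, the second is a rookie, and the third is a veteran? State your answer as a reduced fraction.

Multiply the conditional probabilities at each draw: 16/32 · 15/31 · 16/30 = 3840/29760 = 4/31.

4/31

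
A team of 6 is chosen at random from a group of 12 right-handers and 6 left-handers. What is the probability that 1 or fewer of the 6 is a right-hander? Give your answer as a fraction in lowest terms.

Total selections: C(18,6) = 18564.
Favorable selections (1 or fewer right-hander): C(12,0)·C(6,6) + C(12,1)·C(6,5) = 1 + 72 = 73.
Probability = 73/18564.

73/18564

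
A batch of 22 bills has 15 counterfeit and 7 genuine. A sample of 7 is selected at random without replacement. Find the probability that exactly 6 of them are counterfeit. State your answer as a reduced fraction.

The sample space is all 7-subsets of the 22: C(22,7) = 170544.
Selections with exactly 6 counterfeit: choose 6 of the 15 counterfeit and 1 of the 7 genuine, C(15,6)·C(7,1) = 5005·7 = 35035.
Probability = 35035/170544 = 3185/15504.

3185/15504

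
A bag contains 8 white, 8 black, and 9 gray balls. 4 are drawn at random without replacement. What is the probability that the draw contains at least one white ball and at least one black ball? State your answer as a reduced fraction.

There are C(25,4) = 12650 possible draws.
By inclusion-exclusion on the complements, draws missing all white or all black: C(17,4) + C(17,4) − C(9,4) = 2380 + 2380 − 126 = 4634.
So draws with at least one of each: 12650 − 4634 = 8016, probability 8016/12650 = 4008/6325.

4008/6325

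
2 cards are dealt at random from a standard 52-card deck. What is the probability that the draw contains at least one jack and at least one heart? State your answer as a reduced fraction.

29/442

There are C(52,2) = 1326 possible draws.
By inclusion-exclusion on the complements, draws missing all jacks or all hearts: C(48,2) + C(39,2) − C(36,2) = 1128 + 741 − 630 = 1239.
So draws with at least one of each: 1326 − 1239 = 87, probability 87/1326 = 29/442.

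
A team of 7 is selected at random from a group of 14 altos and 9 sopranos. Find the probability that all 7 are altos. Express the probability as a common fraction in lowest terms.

104/7429

There are C(23,7) = 245157 possible selections.
Selections with all altos: C(14,7) = 3432.
Probability = 3432/245157 = 104/7429.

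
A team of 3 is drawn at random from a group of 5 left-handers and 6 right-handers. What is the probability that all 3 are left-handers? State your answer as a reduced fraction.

There are C(11,3) = 165 possible selections.
Selections with all left-handers: C(5,3) = 10.
Probability = 10/165 = 2/33.

2/33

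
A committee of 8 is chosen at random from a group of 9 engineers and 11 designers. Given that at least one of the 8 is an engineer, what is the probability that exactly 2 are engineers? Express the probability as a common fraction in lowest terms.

Work in counts. Selections with at least one engineer: C(20,8) − C(11,8) = 125970 − 165 = 125805.
Of those, selections where exactly 2 are engineers: C(9,2)·C(11,6) = 36·462 = 16632.
Conditional probability = 16632/125805 = 5544/41935.

5544/41935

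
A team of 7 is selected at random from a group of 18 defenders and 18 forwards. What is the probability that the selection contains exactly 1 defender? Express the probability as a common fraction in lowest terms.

There are C(36,7) = 8347680 ways to choose 7 from 36.
Selections with exactly 1 defender: choose 1 of the 18 defenders and 6 of the 18 forwards, C(18,1)·C(18,6) = 18·18564 = 334152.
Probability = 334152/8347680 = 273/6820.

273/6820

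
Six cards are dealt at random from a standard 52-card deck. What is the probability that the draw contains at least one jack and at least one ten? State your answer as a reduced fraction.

718637/5089630

There are C(52,6) = 20358520 possible draws.
By inclusion-exclusion on the complements, draws missing all jacks or all tens: C(48,6) + C(48,6) − C(44,6) = 12271512 + 12271512 − 7059052 = 17483972.
So draws with at least one of each: 20358520 − 17483972 = 2874548, probability 2874548/20358520 = 718637/5089630.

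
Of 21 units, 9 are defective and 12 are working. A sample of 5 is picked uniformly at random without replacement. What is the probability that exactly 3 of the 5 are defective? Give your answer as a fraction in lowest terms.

There are C(21,5) = 20349 ways to choose 5 from 21.
Selections with exactly 3 defective: choose 3 of the 9 defective and 2 of the 12 working, C(9,3)·C(12,2) = 84·66 = 5544.
Probability = 5544/20349 = 88/323.

88/323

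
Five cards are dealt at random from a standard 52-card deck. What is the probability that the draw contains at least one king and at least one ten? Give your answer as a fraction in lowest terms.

There are C(52,5) = 2598960 possible draws.
By inclusion-exclusion on the complements, draws missing all kings or all tens: C(48,5) + C(48,5) − C(44,5) = 1712304 + 1712304 − 1086008 = 2338600.
So draws with at least one of each: 2598960 − 2338600 = 260360, probability 260360/2598960 = 6509/64974.

6509/64974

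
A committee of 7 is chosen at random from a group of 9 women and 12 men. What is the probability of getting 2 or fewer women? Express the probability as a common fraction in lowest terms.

Total selections: C(21,7) = 116280.
Favorable selections (2 or fewer women): C(9,0)·C(12,7) + C(9,1)·C(12,6) + C(9,2)·C(12,5) = 792 + 8316 + 28512 = 37620.
Probability = 37620/116280 = 11/34.

11/34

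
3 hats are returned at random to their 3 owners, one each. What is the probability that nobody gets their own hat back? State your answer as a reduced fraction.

1/3

There are 3! = 6 assignments.
By inclusion-exclusion, assignments with no fixed points: C(3,0)·3! − C(3,1)·2! + C(3,2)·1! − C(3,3)·0! = 2.
Probability = 2/6 = 1/3.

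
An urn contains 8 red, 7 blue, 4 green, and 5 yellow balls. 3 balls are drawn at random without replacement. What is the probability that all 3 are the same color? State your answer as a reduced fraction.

105/2024

There are C(24,3) = 2024 ways to draw 3 balls.
All same color: C(8,3) + C(7,3) + C(4,3) + C(5,3) = 56 + 35 + 4 + 10 = 105.
Probability = 105/2024.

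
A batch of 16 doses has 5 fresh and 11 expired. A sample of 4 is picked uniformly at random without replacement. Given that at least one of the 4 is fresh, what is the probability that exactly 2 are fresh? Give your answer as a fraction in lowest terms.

Work in counts. Selections with at least one fresh: C(16,4) − C(11,4) = 1820 − 330 = 1490.
Of those, selections where exactly 2 are fresh: C(5,2)·C(11,2) = 10·55 = 550.
Conditional probability = 550/1490 = 55/149.

55/149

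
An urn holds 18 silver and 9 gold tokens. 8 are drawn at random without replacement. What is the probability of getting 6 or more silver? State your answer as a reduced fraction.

Total selections: C(27,8) = 2220075.
Favorable selections (6 or more silver): C(18,6)·C(9,2) + C(18,7)·C(9,1) + C(18,8)·C(9,0) = 668304 + 286416 + 43758 = 998478.
Probability = 998478/2220075 = 8534/18975.

8534/18975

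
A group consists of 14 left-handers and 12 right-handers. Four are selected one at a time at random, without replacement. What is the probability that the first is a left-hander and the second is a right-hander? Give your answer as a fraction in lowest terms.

84/325

Multiply the conditional probabilities at each draw: 14/26 · 12/25 = 168/650 = 84/325.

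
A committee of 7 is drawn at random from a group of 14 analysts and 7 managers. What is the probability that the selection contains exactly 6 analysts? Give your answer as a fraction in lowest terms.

There are C(21,7) = 116280 ways to choose 7 from 21.
Selections with exactly 6 analysts: choose 6 of the 14 analysts and 1 of the 7 managers, C(14,6)·C(7,1) = 3003·7 = 21021.
Probability = 21021/116280 = 7007/38760.

7007/38760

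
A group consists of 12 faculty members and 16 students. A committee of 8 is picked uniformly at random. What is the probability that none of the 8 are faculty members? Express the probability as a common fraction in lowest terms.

There are C(28,8) = 3108105 possible selections.
Selections with no faculty members (all students): C(16,8) = 12870.
Probability = 12870/3108105 = 2/483.

2/483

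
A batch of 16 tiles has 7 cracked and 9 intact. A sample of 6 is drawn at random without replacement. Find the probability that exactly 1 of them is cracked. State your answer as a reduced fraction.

The sample space is all 6-subsets of the 16: C(16,6) = 8008.
Selections with exactly 1 cracked: choose 1 of the 7 cracked and 5 of the 9 intact, C(7,1)·C(9,5) = 7·126 = 882.
Probability = 882/8008 = 63/572.

63/572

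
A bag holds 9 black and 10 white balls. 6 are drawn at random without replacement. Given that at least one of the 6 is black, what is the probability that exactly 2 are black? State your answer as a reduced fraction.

180/641

Work in counts. Selections with at least one black: C(19,6) − C(10,6) = 27132 − 210 = 26922.
Of those, selections where exactly 2 are black: C(9,2)·C(10,4) = 36·210 = 7560.
Conditional probability = 7560/26922 = 180/641.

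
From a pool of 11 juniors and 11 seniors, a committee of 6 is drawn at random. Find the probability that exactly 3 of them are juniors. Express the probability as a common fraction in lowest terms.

Total number of selections: C(22,6) = 74613.
Selections with exactly 3 juniors: choose 3 of the 11 juniors and 3 of the 11 seniors, C(11,3)·C(11,3) = 165·165 = 27225.
Probability = 27225/74613 = 825/2261.

825/2261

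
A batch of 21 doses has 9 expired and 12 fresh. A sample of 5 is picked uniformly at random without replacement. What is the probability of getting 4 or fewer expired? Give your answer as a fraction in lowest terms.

321/323

There are C(21,5) = 20349 ways to choose the 5.
The complement is exactly 5 expired: C(9,5)·C(12,0) = 126.
Probability = 1 − 126/20349 = 20223/20349 = 321/323.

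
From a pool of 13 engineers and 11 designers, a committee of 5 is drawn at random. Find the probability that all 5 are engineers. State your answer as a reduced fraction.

39/1288

There are C(24,5) = 42504 possible selections.
Selections with all engineers: C(13,5) = 1287.
Probability = 1287/42504 = 39/1288.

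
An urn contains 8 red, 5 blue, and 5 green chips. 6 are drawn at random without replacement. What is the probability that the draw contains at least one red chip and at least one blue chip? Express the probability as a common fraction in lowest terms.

There are C(18,6) = 18564 possible draws.
By inclusion-exclusion on the complements, draws missing all red or all blue: C(10,6) + C(13,6) − C(5,6) = 210 + 1716 − 0 = 1926.
So draws with at least one of each: 18564 − 1926 = 16638, probability 16638/18564 = 2773/3094.

2773/3094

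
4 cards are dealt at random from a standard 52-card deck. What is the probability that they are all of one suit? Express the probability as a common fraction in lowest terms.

44/4165

There are C(52,4) = 270725 possible 4-card hands.
Hands of one suit: 4 suits × C(13,4) = 4·715 = 2860.
Probability = 2860/270725 = 44/4165.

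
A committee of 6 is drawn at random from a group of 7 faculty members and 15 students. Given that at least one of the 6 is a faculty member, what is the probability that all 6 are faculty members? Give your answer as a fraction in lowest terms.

Work in counts. Selections with at least one faculty member: C(22,6) − C(15,6) = 74613 − 5005 = 69608.
Of those, selections where all 6 are faculty members: C(7,6) = 7.
Conditional probability = 7/69608 = 1/9944.

1/9944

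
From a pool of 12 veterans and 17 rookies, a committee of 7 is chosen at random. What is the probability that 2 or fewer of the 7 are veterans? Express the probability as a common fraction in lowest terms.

11084/30015

There are C(29,7) = 1560780 ways to choose the 7.
Favorable selections (2 or fewer veterans): C(12,0)·C(17,7) + C(12,1)·C(17,6) + C(12,2)·C(17,5) = 19448 + 148512 + 408408 = 576368.
Probability = 576368/1560780 = 11084/30015.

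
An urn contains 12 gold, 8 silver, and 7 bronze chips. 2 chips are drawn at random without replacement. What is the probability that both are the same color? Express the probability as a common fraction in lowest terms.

115/351

There are C(27,2) = 351 ways to draw 2 chips.
All same color: C(12,2) + C(8,2) + C(7,2) = 66 + 28 + 21 = 115.
Probability = 115/351.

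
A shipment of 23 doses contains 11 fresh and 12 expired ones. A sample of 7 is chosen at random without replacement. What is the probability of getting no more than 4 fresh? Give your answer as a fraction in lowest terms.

333/391

There are C(23,7) = 245157 ways to choose the 7.
Count the complement (more than 4 fresh): C(11,5)·C(12,2) + C(11,6)·C(12,1) + C(11,7)·C(12,0) = 30492 + 5544 + 330 = 36366.
Probability = 1 − 36366/245157 = 208791/245157 = 333/391.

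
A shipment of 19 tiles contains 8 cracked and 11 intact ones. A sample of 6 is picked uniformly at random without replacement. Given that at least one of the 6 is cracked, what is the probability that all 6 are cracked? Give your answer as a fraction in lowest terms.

2/1905

Work in counts. Selections with at least one cracked: C(19,6) − C(11,6) = 27132 − 462 = 26670.
Of those, selections where all 6 are cracked: C(8,6) = 28.
Conditional probability = 28/26670 = 2/1905.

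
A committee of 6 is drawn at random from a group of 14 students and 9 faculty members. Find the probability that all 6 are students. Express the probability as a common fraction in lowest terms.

13/437

There are C(23,6) = 100947 possible selections.
Selections with all students: C(14,6) = 3003.
Probability = 3003/100947 = 13/437.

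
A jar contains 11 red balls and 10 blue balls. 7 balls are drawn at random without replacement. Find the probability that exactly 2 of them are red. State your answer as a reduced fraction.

There are C(21,7) = 116280 ways to choose 7 from 21.
Selections with exactly 2 red: choose 2 of the 11 red and 5 of the 10 blue, C(11,2)·C(10,5) = 55·252 = 13860.
Probability = 13860/116280 = 77/646.

77/646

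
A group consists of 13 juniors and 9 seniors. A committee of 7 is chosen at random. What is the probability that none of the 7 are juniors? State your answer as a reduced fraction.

There are C(22,7) = 170544 possible selections.
Selections with no juniors (all seniors): C(9,7) = 36.
Probability = 36/170544 = 3/14212.

3/14212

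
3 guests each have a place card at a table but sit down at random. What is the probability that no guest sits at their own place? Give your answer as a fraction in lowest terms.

There are 3! = 6 seatings.
By inclusion-exclusion, seatings with no fixed points: C(3,0)·3! − C(3,1)·2! + C(3,2)·1! − C(3,3)·0! = 2.
Probability = 2/6 = 1/3.

1/3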